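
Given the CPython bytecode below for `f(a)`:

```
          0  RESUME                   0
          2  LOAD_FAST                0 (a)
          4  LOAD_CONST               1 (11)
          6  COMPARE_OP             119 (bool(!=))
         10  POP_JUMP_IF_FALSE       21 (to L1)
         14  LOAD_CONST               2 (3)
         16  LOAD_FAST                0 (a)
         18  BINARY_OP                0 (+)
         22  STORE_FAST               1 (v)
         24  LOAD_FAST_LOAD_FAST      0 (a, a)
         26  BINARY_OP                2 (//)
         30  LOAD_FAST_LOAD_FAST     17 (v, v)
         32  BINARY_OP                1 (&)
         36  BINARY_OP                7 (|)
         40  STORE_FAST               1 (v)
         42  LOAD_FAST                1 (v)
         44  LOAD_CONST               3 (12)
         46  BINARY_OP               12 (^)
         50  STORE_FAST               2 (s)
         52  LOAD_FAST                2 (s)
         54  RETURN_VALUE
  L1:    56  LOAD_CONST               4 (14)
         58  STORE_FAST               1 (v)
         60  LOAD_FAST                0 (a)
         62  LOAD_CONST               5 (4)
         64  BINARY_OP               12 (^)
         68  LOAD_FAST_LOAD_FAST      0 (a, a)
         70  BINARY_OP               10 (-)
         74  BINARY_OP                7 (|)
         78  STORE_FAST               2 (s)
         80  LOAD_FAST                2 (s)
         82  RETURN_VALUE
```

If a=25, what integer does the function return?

LOAD_FAST a → push 25. Stack: [25]
LOAD_CONST → push 11. Stack: [25, 11]
COMPARE_OP bool(!=) → 25 vs 11 = True. Stack: [True]
POP_JUMP_IF_FALSE → pop True; no jump. Stack: []
LOAD_CONST → push 3. Stack: [3]
LOAD_FAST a → push 25. Stack: [3, 25]
BINARY_OP + → 3 + 25 = 28. Stack: [28]
STORE_FAST v → v=28. Stack: []
LOAD_FAST_LOAD_FAST a,a → push 25,25. Stack: [25, 25]
BINARY_OP // → 25 // 25 = 1. Stack: [1]
LOAD_FAST_LOAD_FAST v,v → push 28,28. Stack: [1, 28, 28]
BINARY_OP & → 28 & 28 = 28. Stack: [1, 28]
BINARY_OP | → 1 | 28 = 29. Stack: [29]
STORE_FAST v → v=29. Stack: []
LOAD_FAST v → push 29. Stack: [29]
LOAD_CONST → push 12. Stack: [29, 12]
BINARY_OP ^ → 29 ^ 12 = 17. Stack: [17]
STORE_FAST s → s=17. Stack: []
LOAD_FAST s → push 17. Stack: [17]
RETURN_VALUE → return 17.

17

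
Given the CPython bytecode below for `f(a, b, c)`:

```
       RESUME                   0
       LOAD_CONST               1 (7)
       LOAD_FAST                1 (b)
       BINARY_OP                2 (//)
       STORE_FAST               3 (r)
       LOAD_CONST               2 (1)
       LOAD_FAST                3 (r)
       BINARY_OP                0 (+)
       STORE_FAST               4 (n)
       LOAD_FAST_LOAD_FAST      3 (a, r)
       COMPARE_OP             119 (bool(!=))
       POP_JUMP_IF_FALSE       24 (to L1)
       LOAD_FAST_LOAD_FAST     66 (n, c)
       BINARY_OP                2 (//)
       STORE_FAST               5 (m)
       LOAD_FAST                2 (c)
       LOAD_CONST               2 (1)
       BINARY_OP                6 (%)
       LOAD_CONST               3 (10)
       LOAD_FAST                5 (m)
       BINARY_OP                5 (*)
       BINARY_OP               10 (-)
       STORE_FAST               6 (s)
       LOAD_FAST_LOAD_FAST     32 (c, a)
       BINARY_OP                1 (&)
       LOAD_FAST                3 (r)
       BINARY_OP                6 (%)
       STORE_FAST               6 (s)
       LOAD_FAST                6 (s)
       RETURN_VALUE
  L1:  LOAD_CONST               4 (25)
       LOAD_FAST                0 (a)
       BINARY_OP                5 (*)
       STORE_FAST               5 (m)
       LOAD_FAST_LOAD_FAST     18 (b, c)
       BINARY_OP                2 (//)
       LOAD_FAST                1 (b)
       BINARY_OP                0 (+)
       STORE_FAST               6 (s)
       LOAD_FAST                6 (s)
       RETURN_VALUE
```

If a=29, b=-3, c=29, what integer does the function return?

LOAD_CONST → push 7. Stack: [7]
LOAD_FAST b → push -3. Stack: [7, -3]
BINARY_OP // → 7 // -3 = -3. Stack: [-3]
STORE_FAST r → r=-3. Stack: []
LOAD_CONST → push 1. Stack: [1]
LOAD_FAST r → push -3. Stack: [1, -3]
BINARY_OP + → 1 + -3 = -2. Stack: [-2]
STORE_FAST n → n=-2. Stack: []
LOAD_FAST_LOAD_FAST a,r → push 29,-3. Stack: [29, -3]
COMPARE_OP bool(!=) → 29 vs -3 = True. Stack: [True]
POP_JUMP_IF_FALSE → pop True; no jump. Stack: []
LOAD_FAST_LOAD_FAST n,c → push -2,29. Stack: [-2, 29]
BINARY_OP // → -2 // 29 = -1. Stack: [-1]
STORE_FAST m → m=-1. Stack: []
LOAD_FAST c → push 29. Stack: [29]
LOAD_CONST → push 1. Stack: [29, 1]
BINARY_OP % → 29 % 1 = 0. Stack: [0]
LOAD_CONST → push 10. Stack: [0, 10]
LOAD_FAST m → push -1. Stack: [0, 10, -1]
BINARY_OP * → 10 * -1 = -10. Stack: [0, -10]
BINARY_OP - → 0 - -10 = 10. Stack: [10]
STORE_FAST s → s=10. Stack: []
LOAD_FAST_LOAD_FAST c,a → push 29,29. Stack: [29, 29]
BINARY_OP & → 29 & 29 = 29. Stack: [29]
LOAD_FAST r → push -3. Stack: [29, -3]
BINARY_OP % → 29 % -3 = -1. Stack: [-1]
STORE_FAST s → s=-1. Stack: []
LOAD_FAST s → push -1. Stack: [-1]
RETURN_VALUE → return -1.

-1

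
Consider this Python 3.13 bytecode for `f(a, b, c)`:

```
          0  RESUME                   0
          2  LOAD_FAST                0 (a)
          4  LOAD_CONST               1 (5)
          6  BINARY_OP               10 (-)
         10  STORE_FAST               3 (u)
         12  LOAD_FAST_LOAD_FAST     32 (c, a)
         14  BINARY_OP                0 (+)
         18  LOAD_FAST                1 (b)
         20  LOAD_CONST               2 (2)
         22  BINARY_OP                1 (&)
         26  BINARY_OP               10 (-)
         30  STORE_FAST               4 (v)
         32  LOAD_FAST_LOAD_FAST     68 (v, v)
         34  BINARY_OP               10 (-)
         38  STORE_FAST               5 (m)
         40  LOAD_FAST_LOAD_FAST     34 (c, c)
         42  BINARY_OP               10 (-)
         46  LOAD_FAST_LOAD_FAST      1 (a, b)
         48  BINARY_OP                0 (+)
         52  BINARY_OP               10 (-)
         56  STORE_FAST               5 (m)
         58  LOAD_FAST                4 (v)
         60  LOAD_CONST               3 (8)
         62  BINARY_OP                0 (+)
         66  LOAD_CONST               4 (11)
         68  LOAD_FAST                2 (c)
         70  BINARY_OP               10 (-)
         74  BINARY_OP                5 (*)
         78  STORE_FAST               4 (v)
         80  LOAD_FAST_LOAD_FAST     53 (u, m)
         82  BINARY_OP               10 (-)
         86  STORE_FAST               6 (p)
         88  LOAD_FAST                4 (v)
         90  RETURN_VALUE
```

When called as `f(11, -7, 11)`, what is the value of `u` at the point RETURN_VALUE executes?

LOAD_FAST a → push 11. Stack: [11]
LOAD_CONST → push 5. Stack: [11, 5]
BINARY_OP - → 11 - 5 = 6. Stack: [6]
STORE_FAST u → u=6. Stack: []
LOAD_FAST_LOAD_FAST c,a → push 11,11. Stack: [11, 11]
BINARY_OP + → 11 + 11 = 22. Stack: [22]
LOAD_FAST b → push -7. Stack: [22, -7]
LOAD_CONST → push 2. Stack: [22, -7, 2]
BINARY_OP & → -7 & 2 = 0. Stack: [22, 0]
BINARY_OP - → 22 - 0 = 22. Stack: [22]
STORE_FAST v → v=22. Stack: []
LOAD_FAST_LOAD_FAST v,v → push 22,22. Stack: [22, 22]
BINARY_OP - → 22 - 22 = 0. Stack: [0]
STORE_FAST m → m=0. Stack: []
LOAD_FAST_LOAD_FAST c,c → push 11,11. Stack: [11, 11]
BINARY_OP - → 11 - 11 = 0. Stack: [0]
LOAD_FAST_LOAD_FAST a,b → push 11,-7. Stack: [0, 11, -7]
BINARY_OP + → 11 + -7 = 4. Stack: [0, 4]
BINARY_OP - → 0 - 4 = -4. Stack: [-4]
STORE_FAST m → m=-4. Stack: []
LOAD_FAST v → push 22. Stack: [22]
LOAD_CONST → push 8. Stack: [22, 8]
BINARY_OP + → 22 + 8 = 30. Stack: [30]
LOAD_CONST → push 11. Stack: [30, 11]
LOAD_FAST c → push 11. Stack: [30, 11, 11]
BINARY_OP - → 11 - 11 = 0. Stack: [30, 0]
BINARY_OP * → 30 * 0 = 0. Stack: [0]
STORE_FAST v → v=0. Stack: []
LOAD_FAST_LOAD_FAST u,m → push 6,-4. Stack: [6, -4]
BINARY_OP - → 6 - -4 = 10. Stack: [10]
STORE_FAST p → p=10. Stack: []
LOAD_FAST v → push 0. Stack: [0]
RETURN_VALUE → return 0.

6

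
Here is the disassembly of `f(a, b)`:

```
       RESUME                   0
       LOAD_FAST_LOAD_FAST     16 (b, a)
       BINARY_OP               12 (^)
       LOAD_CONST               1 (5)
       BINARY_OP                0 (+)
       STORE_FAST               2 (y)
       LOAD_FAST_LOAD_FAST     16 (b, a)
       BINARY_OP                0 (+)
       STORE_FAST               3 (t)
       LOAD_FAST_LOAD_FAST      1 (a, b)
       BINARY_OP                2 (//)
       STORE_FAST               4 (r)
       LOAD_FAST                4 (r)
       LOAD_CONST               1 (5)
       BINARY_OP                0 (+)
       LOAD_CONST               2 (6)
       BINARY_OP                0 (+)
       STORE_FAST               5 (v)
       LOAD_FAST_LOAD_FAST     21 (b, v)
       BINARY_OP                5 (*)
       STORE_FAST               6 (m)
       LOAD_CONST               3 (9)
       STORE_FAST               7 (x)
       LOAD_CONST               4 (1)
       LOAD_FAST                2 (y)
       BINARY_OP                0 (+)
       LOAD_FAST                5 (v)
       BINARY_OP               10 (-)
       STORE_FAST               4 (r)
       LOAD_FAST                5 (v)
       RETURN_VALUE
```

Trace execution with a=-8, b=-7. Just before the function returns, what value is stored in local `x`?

LOAD_FAST_LOAD_FAST b,a → push -7,-8. Stack: [-7, -8]
BINARY_OP ^ → -7 ^ -8 = 1. Stack: [1]
LOAD_CONST → push 5. Stack: [1, 5]
BINARY_OP + → 1 + 5 = 6. Stack: [6]
STORE_FAST y → y=6. Stack: []
LOAD_FAST_LOAD_FAST b,a → push -7,-8. Stack: [-7, -8]
BINARY_OP + → -7 + -8 = -15. Stack: [-15]
STORE_FAST t → t=-15. Stack: []
LOAD_FAST_LOAD_FAST a,b → push -8,-7. Stack: [-8, -7]
BINARY_OP // → -8 // -7 = 1. Stack: [1]
STORE_FAST r → r=1. Stack: []
LOAD_FAST r → push 1. Stack: [1]
LOAD_CONST → push 5. Stack: [1, 5]
BINARY_OP + → 1 + 5 = 6. Stack: [6]
LOAD_CONST → push 6. Stack: [6, 6]
BINARY_OP + → 6 + 6 = 12. Stack: [12]
STORE_FAST v → v=12. Stack: []
LOAD_FAST_LOAD_FAST b,v → push -7,12. Stack: [-7, 12]
BINARY_OP * → -7 * 12 = -84. Stack: [-84]
STORE_FAST m → m=-84. Stack: []
LOAD_CONST → push 9. Stack: [9]
STORE_FAST x → x=9. Stack: []
LOAD_CONST → push 1. Stack: [1]
LOAD_FAST y → push 6. Stack: [1, 6]
BINARY_OP + → 1 + 6 = 7. Stack: [7]
LOAD_FAST v → push 12. Stack: [7, 12]
BINARY_OP - → 7 - 12 = -5. Stack: [-5]
STORE_FAST r → r=-5. Stack: []
LOAD_FAST v → push 12. Stack: [12]
RETURN_VALUE → return 12.

9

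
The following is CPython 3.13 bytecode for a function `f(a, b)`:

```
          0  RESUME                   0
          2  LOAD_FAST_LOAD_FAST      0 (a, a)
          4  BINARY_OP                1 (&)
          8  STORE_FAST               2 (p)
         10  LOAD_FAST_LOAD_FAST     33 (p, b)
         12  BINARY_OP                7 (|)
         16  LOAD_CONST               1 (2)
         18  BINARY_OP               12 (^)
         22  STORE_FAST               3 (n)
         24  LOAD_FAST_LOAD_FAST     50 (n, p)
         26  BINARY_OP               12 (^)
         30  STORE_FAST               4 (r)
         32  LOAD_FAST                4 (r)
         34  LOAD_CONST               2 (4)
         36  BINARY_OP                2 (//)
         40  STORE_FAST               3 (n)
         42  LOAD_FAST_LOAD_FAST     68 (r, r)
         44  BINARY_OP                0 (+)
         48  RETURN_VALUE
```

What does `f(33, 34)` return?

LOAD_FAST_LOAD_FAST a,a → push 33,33. Stack: [33, 33]
BINARY_OP & → 33 & 33 = 33. Stack: [33]
STORE_FAST p → p=33. Stack: []
LOAD_FAST_LOAD_FAST p,b → push 33,34. Stack: [33, 34]
BINARY_OP | → 33 | 34 = 35. Stack: [35]
LOAD_CONST → push 2. Stack: [35, 2]
BINARY_OP ^ → 35 ^ 2 = 33. Stack: [33]
STORE_FAST n → n=33. Stack: []
LOAD_FAST_LOAD_FAST n,p → push 33,33. Stack: [33, 33]
BINARY_OP ^ → 33 ^ 33 = 0. Stack: [0]
STORE_FAST r → r=0. Stack: []
LOAD_FAST r → push 0. Stack: [0]
LOAD_CONST → push 4. Stack: [0, 4]
BINARY_OP // → 0 // 4 = 0. Stack: [0]
STORE_FAST n → n=0. Stack: []
LOAD_FAST_LOAD_FAST r,r → push 0,0. Stack: [0, 0]
BINARY_OP + → 0 + 0 = 0. Stack: [0]
RETURN_VALUE → return 0.

0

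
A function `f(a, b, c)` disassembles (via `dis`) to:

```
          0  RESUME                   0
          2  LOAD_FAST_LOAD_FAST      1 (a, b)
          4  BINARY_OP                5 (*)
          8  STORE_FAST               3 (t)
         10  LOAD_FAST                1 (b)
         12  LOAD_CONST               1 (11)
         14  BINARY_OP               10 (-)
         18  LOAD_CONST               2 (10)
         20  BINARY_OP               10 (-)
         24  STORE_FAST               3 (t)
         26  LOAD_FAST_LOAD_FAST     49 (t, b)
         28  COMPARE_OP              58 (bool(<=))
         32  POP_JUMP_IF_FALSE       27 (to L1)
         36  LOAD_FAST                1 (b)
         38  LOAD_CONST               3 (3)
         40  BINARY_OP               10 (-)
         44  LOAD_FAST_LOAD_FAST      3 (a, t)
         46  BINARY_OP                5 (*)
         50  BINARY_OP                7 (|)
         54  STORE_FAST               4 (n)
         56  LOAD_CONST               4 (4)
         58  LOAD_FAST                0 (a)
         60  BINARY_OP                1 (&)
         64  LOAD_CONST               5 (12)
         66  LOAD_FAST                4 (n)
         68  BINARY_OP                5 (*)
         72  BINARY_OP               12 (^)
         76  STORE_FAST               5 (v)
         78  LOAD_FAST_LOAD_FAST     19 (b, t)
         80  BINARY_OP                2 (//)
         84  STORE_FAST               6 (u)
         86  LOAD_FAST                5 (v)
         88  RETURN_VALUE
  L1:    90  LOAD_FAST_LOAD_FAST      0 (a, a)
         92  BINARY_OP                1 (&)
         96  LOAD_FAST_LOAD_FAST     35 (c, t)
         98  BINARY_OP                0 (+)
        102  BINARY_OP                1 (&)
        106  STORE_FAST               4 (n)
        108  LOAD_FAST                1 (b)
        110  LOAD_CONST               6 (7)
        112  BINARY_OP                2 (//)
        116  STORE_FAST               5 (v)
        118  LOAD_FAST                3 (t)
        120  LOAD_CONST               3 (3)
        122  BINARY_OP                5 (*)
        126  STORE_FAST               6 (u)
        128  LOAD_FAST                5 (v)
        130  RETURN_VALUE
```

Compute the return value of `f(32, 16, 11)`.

-1764

LOAD_FAST_LOAD_FAST a,b → push 32,16. Stack: [32, 16]
BINARY_OP * → 32 * 16 = 512. Stack: [512]
STORE_FAST t → t=512. Stack: []
LOAD_FAST b → push 16. Stack: [16]
LOAD_CONST → push 11. Stack: [16, 11]
BINARY_OP - → 16 - 11 = 5. Stack: [5]
LOAD_CONST → push 10. Stack: [5, 10]
BINARY_OP - → 5 - 10 = -5. Stack: [-5]
STORE_FAST t → t=-5. Stack: []
LOAD_FAST_LOAD_FAST t,b → push -5,16. Stack: [-5, 16]
COMPARE_OP bool(<=) → -5 vs 16 = True. Stack: [True]
POP_JUMP_IF_FALSE → pop True; no jump. Stack: []
LOAD_FAST b → push 16. Stack: [16]
LOAD_CONST → push 3. Stack: [16, 3]
BINARY_OP - → 16 - 3 = 13. Stack: [13]
LOAD_FAST_LOAD_FAST a,t → push 32,-5. Stack: [13, 32, -5]
BINARY_OP * → 32 * -5 = -160. Stack: [13, -160]
BINARY_OP | → 13 | -160 = -147. Stack: [-147]
STORE_FAST n → n=-147. Stack: []
LOAD_CONST → push 4. Stack: [4]
LOAD_FAST a → push 32. Stack: [4, 32]
BINARY_OP & → 4 & 32 = 0. Stack: [0]
LOAD_CONST → push 12. Stack: [0, 12]
LOAD_FAST n → push -147. Stack: [0, 12, -147]
BINARY_OP * → 12 * -147 = -1764. Stack: [0, -1764]
BINARY_OP ^ → 0 ^ -1764 = -1764. Stack: [-1764]
STORE_FAST v → v=-1764. Stack: []
LOAD_FAST_LOAD_FAST b,t → push 16,-5. Stack: [16, -5]
BINARY_OP // → 16 // -5 = -4. Stack: [-4]
STORE_FAST u → u=-4. Stack: []
LOAD_FAST v → push -1764. Stack: [-1764]
RETURN_VALUE → return -1764.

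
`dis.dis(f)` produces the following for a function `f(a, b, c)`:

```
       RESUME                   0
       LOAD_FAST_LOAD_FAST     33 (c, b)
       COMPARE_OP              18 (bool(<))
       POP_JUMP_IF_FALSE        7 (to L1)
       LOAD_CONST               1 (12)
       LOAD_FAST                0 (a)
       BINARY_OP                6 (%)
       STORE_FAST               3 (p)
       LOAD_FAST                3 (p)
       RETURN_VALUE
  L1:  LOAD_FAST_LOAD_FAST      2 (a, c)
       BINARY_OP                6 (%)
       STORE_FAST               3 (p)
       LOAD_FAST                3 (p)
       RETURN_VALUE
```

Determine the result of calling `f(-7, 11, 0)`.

-2

LOAD_FAST_LOAD_FAST c,b → push 0,11. Stack: [0, 11]
COMPARE_OP bool(<) → 0 vs 11 = True. Stack: [True]
POP_JUMP_IF_FALSE → pop True; no jump. Stack: []
LOAD_CONST → push 12. Stack: [12]
LOAD_FAST a → push -7. Stack: [12, -7]
BINARY_OP % → 12 % -7 = -2. Stack: [-2]
STORE_FAST p → p=-2. Stack: []
LOAD_FAST p → push -2. Stack: [-2]
RETURN_VALUE → return -2.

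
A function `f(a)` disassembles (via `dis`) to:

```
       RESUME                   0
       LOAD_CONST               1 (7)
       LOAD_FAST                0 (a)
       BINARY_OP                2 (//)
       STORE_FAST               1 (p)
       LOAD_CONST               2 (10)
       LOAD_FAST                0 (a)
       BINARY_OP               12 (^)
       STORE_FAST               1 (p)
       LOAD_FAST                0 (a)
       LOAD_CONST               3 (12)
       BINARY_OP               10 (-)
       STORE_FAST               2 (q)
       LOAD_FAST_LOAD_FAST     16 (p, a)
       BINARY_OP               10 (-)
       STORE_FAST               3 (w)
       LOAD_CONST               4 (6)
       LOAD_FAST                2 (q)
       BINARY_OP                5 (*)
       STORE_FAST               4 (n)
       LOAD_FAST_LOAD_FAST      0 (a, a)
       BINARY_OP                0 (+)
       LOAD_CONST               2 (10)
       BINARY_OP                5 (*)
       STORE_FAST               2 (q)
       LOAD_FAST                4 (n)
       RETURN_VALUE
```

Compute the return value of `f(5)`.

-42

LOAD_CONST → push 7. Stack: [7]
LOAD_FAST a → push 5. Stack: [7, 5]
BINARY_OP // → 7 // 5 = 1. Stack: [1]
STORE_FAST p → p=1. Stack: []
LOAD_CONST → push 10. Stack: [10]
LOAD_FAST a → push 5. Stack: [10, 5]
BINARY_OP ^ → 10 ^ 5 = 15. Stack: [15]
STORE_FAST p → p=15. Stack: []
LOAD_FAST a → push 5. Stack: [5]
LOAD_CONST → push 12. Stack: [5, 12]
BINARY_OP - → 5 - 12 = -7. Stack: [-7]
STORE_FAST q → q=-7. Stack: []
LOAD_FAST_LOAD_FAST p,a → push 15,5. Stack: [15, 5]
BINARY_OP - → 15 - 5 = 10. Stack: [10]
STORE_FAST w → w=10. Stack: []
LOAD_CONST → push 6. Stack: [6]
LOAD_FAST q → push -7. Stack: [6, -7]
BINARY_OP * → 6 * -7 = -42. Stack: [-42]
STORE_FAST n → n=-42. Stack: []
LOAD_FAST_LOAD_FAST a,a → push 5,5. Stack: [5, 5]
BINARY_OP + → 5 + 5 = 10. Stack: [10]
LOAD_CONST → push 10. Stack: [10, 10]
BINARY_OP * → 10 * 10 = 100. Stack: [100]
STORE_FAST q → q=100. Stack: []
LOAD_FAST n → push -42. Stack: [-42]
RETURN_VALUE → return -42.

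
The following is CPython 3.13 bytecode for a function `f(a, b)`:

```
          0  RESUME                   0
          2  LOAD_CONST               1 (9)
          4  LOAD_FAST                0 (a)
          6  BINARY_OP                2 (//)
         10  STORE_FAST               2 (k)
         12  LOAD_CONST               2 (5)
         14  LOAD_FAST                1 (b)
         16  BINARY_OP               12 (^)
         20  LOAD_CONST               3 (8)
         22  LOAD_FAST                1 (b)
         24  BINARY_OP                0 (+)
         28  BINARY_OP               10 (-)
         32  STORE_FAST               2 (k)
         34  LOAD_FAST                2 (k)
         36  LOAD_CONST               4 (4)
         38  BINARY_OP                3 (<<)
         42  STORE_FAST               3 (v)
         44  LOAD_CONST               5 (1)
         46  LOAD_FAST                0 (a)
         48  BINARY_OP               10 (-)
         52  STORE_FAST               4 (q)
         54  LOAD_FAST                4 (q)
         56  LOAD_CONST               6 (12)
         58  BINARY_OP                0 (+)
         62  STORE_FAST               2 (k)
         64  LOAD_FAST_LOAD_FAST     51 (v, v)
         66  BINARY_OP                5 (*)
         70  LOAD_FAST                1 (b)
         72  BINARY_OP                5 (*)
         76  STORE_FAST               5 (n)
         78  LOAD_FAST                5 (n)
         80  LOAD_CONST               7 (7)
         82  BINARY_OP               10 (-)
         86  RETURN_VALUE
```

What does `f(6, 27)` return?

172793

LOAD_CONST → push 9. Stack: [9]
LOAD_FAST a → push 6. Stack: [9, 6]
BINARY_OP // → 9 // 6 = 1. Stack: [1]
STORE_FAST k → k=1. Stack: []
LOAD_CONST → push 5. Stack: [5]
LOAD_FAST b → push 27. Stack: [5, 27]
BINARY_OP ^ → 5 ^ 27 = 30. Stack: [30]
LOAD_CONST → push 8. Stack: [30, 8]
LOAD_FAST b → push 27. Stack: [30, 8, 27]
BINARY_OP + → 8 + 27 = 35. Stack: [30, 35]
BINARY_OP - → 30 - 35 = -5. Stack: [-5]
STORE_FAST k → k=-5. Stack: []
LOAD_FAST k → push -5. Stack: [-5]
LOAD_CONST → push 4. Stack: [-5, 4]
BINARY_OP << → -5 << 4 = -80. Stack: [-80]
STORE_FAST v → v=-80. Stack: []
LOAD_CONST → push 1. Stack: [1]
LOAD_FAST a → push 6. Stack: [1, 6]
BINARY_OP - → 1 - 6 = -5. Stack: [-5]
STORE_FAST q → q=-5. Stack: []
LOAD_FAST q → push -5. Stack: [-5]
LOAD_CONST → push 12. Stack: [-5, 12]
BINARY_OP + → -5 + 12 = 7. Stack: [7]
STORE_FAST k → k=7. Stack: []
LOAD_FAST_LOAD_FAST v,v → push -80,-80. Stack: [-80, -80]
BINARY_OP * → -80 * -80 = 6400. Stack: [6400]
LOAD_FAST b → push 27. Stack: [6400, 27]
BINARY_OP * → 6400 * 27 = 172800. Stack: [172800]
STORE_FAST n → n=172800. Stack: []
LOAD_FAST n → push 172800. Stack: [172800]
LOAD_CONST → push 7. Stack: [172800, 7]
BINARY_OP - → 172800 - 7 = 172793. Stack: [172793]
RETURN_VALUE → return 172793.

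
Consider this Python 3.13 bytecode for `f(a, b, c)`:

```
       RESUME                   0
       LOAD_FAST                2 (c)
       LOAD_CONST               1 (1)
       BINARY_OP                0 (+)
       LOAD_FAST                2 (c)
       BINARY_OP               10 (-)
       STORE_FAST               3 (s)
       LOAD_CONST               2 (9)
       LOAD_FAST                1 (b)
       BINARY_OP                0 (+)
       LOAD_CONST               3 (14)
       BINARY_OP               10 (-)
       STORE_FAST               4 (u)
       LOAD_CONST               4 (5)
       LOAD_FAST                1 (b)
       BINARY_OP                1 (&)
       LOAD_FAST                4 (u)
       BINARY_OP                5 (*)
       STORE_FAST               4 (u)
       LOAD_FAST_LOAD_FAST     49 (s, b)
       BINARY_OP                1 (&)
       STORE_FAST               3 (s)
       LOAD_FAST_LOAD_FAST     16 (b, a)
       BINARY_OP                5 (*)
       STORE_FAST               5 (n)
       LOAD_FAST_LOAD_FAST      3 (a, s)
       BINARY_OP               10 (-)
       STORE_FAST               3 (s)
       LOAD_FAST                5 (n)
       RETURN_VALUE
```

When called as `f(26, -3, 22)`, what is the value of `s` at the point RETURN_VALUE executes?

25

LOAD_FAST c → push 22. Stack: [22]
LOAD_CONST → push 1. Stack: [22, 1]
BINARY_OP + → 22 + 1 = 23. Stack: [23]
LOAD_FAST c → push 22. Stack: [23, 22]
BINARY_OP - → 23 - 22 = 1. Stack: [1]
STORE_FAST s → s=1. Stack: []
LOAD_CONST → push 9. Stack: [9]
LOAD_FAST b → push -3. Stack: [9, -3]
BINARY_OP + → 9 + -3 = 6. Stack: [6]
LOAD_CONST → push 14. Stack: [6, 14]
BINARY_OP - → 6 - 14 = -8. Stack: [-8]
STORE_FAST u → u=-8. Stack: []
LOAD_CONST → push 5. Stack: [5]
LOAD_FAST b → push -3. Stack: [5, -3]
BINARY_OP & → 5 & -3 = 5. Stack: [5]
LOAD_FAST u → push -8. Stack: [5, -8]
BINARY_OP * → 5 * -8 = -40. Stack: [-40]
STORE_FAST u → u=-40. Stack: []
LOAD_FAST_LOAD_FAST s,b → push 1,-3. Stack: [1, -3]
BINARY_OP & → 1 & -3 = 1. Stack: [1]
STORE_FAST s → s=1. Stack: []
LOAD_FAST_LOAD_FAST b,a → push -3,26. Stack: [-3, 26]
BINARY_OP * → -3 * 26 = -78. Stack: [-78]
STORE_FAST n → n=-78. Stack: []
LOAD_FAST_LOAD_FAST a,s → push 26,1. Stack: [26, 1]
BINARY_OP - → 26 - 1 = 25. Stack: [25]
STORE_FAST s → s=25. Stack: []
LOAD_FAST n → push -78. Stack: [-78]
RETURN_VALUE → return -78.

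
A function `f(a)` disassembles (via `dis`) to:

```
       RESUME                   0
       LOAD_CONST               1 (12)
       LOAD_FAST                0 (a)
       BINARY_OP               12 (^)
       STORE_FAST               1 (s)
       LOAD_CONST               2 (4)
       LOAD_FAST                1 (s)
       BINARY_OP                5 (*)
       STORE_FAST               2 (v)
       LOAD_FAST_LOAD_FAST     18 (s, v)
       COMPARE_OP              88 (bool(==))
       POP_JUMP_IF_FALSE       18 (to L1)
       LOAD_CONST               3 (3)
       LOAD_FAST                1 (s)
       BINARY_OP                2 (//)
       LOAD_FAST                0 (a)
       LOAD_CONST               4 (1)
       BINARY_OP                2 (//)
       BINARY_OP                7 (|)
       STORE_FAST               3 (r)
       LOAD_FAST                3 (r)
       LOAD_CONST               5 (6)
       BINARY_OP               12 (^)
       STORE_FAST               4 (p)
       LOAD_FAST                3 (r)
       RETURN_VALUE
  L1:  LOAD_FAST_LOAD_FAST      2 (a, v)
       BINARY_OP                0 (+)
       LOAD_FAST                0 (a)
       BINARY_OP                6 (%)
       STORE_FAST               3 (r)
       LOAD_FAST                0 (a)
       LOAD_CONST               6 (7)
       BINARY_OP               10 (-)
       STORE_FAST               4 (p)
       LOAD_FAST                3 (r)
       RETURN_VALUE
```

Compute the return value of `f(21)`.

16

LOAD_CONST → push 12. Stack: [12]
LOAD_FAST a → push 21. Stack: [12, 21]
BINARY_OP ^ → 12 ^ 21 = 25. Stack: [25]
STORE_FAST s → s=25. Stack: []
LOAD_CONST → push 4. Stack: [4]
LOAD_FAST s → push 25. Stack: [4, 25]
BINARY_OP * → 4 * 25 = 100. Stack: [100]
STORE_FAST v → v=100. Stack: []
LOAD_FAST_LOAD_FAST s,v → push 25,100. Stack: [25, 100]
COMPARE_OP bool(==) → 25 vs 100 = False. Stack: [False]
POP_JUMP_IF_FALSE → pop False; jump. Stack: []
LOAD_FAST_LOAD_FAST a,v → push 21,100. Stack: [21, 100]
BINARY_OP + → 21 + 100 = 121. Stack: [121]
LOAD_FAST a → push 21. Stack: [121, 21]
BINARY_OP % → 121 % 21 = 16. Stack: [16]
STORE_FAST r → r=16. Stack: []
LOAD_FAST a → push 21. Stack: [21]
LOAD_CONST → push 7. Stack: [21, 7]
BINARY_OP - → 21 - 7 = 14. Stack: [14]
STORE_FAST p → p=14. Stack: []
LOAD_FAST r → push 16. Stack: [16]
RETURN_VALUE → return 16.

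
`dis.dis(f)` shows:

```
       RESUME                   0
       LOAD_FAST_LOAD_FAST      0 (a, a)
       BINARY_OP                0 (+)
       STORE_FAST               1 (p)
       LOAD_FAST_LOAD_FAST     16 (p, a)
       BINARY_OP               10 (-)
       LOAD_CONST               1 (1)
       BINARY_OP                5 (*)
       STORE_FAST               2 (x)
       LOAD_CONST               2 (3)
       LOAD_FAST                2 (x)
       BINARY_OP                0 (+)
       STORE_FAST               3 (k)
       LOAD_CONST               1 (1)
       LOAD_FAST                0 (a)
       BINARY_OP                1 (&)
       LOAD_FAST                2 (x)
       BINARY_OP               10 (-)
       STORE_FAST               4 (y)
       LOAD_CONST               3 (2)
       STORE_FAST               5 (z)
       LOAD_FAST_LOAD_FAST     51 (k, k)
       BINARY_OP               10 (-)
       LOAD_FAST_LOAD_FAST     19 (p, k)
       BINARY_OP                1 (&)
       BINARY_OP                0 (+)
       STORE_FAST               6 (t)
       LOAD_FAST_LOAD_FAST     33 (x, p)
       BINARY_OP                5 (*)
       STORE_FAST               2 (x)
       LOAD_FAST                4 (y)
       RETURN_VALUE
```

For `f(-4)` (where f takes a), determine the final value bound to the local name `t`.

-8

LOAD_FAST_LOAD_FAST a,a → push -4,-4. Stack: [-4, -4]
BINARY_OP + → -4 + -4 = -8. Stack: [-8]
STORE_FAST p → p=-8. Stack: []
LOAD_FAST_LOAD_FAST p,a → push -8,-4. Stack: [-8, -4]
BINARY_OP - → -8 - -4 = -4. Stack: [-4]
LOAD_CONST → push 1. Stack: [-4, 1]
BINARY_OP * → -4 * 1 = -4. Stack: [-4]
STORE_FAST x → x=-4. Stack: []
LOAD_CONST → push 3. Stack: [3]
LOAD_FAST x → push -4. Stack: [3, -4]
BINARY_OP + → 3 + -4 = -1. Stack: [-1]
STORE_FAST k → k=-1. Stack: []
LOAD_CONST → push 1. Stack: [1]
LOAD_FAST a → push -4. Stack: [1, -4]
BINARY_OP & → 1 & -4 = 0. Stack: [0]
LOAD_FAST x → push -4. Stack: [0, -4]
BINARY_OP - → 0 - -4 = 4. Stack: [4]
STORE_FAST y → y=4. Stack: []
LOAD_CONST → push 2. Stack: [2]
STORE_FAST z → z=2. Stack: []
LOAD_FAST_LOAD_FAST k,k → push -1,-1. Stack: [-1, -1]
BINARY_OP - → -1 - -1 = 0. Stack: [0]
LOAD_FAST_LOAD_FAST p,k → push -8,-1. Stack: [0, -8, -1]
BINARY_OP & → -8 & -1 = -8. Stack: [0, -8]
BINARY_OP + → 0 + -8 = -8. Stack: [-8]
STORE_FAST t → t=-8. Stack: []
LOAD_FAST_LOAD_FAST x,p → push -4,-8. Stack: [-4, -8]
BINARY_OP * → -4 * -8 = 32. Stack: [32]
STORE_FAST x → x=32. Stack: []
LOAD_FAST y → push 4. Stack: [4]
RETURN_VALUE → return 4.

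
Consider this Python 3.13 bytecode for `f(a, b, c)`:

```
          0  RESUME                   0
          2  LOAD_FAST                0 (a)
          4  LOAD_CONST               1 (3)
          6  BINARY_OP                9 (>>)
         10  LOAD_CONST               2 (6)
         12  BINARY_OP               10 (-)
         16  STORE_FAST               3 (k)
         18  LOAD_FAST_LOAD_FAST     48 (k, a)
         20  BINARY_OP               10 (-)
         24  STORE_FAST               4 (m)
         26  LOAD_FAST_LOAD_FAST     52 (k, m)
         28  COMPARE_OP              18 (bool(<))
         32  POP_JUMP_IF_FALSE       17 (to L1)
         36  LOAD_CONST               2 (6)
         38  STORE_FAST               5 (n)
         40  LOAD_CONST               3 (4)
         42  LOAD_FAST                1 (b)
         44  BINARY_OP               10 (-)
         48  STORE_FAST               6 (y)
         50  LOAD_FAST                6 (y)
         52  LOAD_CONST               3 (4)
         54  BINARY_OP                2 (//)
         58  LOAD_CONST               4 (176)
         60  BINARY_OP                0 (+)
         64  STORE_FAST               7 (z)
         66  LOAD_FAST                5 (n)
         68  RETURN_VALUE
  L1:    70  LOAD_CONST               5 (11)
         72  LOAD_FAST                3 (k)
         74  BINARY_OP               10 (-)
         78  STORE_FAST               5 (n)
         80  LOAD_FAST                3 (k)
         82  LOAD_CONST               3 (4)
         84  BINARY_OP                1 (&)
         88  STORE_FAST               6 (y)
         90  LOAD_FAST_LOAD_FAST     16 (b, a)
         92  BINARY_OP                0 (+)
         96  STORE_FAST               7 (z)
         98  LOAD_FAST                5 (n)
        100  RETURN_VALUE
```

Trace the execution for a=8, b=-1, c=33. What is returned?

16

LOAD_FAST a → push 8. Stack: [8]
LOAD_CONST → push 3. Stack: [8, 3]
BINARY_OP >> → 8 >> 3 = 1. Stack: [1]
LOAD_CONST → push 6. Stack: [1, 6]
BINARY_OP - → 1 - 6 = -5. Stack: [-5]
STORE_FAST k → k=-5. Stack: []
LOAD_FAST_LOAD_FAST k,a → push -5,8. Stack: [-5, 8]
BINARY_OP - → -5 - 8 = -13. Stack: [-13]
STORE_FAST m → m=-13. Stack: []
LOAD_FAST_LOAD_FAST k,m → push -5,-13. Stack: [-5, -13]
COMPARE_OP bool(<) → -5 vs -13 = False. Stack: [False]
POP_JUMP_IF_FALSE → pop False; jump. Stack: []
LOAD_CONST → push 11. Stack: [11]
LOAD_FAST k → push -5. Stack: [11, -5]
BINARY_OP - → 11 - -5 = 16. Stack: [16]
STORE_FAST n → n=16. Stack: []
LOAD_FAST k → push -5. Stack: [-5]
LOAD_CONST → push 4. Stack: [-5, 4]
BINARY_OP & → -5 & 4 = 0. Stack: [0]
STORE_FAST y → y=0. Stack: []
LOAD_FAST_LOAD_FAST b,a → push -1,8. Stack: [-1, 8]
BINARY_OP + → -1 + 8 = 7. Stack: [7]
STORE_FAST z → z=7. Stack: []
LOAD_FAST n → push 16. Stack: [16]
RETURN_VALUE → return 16.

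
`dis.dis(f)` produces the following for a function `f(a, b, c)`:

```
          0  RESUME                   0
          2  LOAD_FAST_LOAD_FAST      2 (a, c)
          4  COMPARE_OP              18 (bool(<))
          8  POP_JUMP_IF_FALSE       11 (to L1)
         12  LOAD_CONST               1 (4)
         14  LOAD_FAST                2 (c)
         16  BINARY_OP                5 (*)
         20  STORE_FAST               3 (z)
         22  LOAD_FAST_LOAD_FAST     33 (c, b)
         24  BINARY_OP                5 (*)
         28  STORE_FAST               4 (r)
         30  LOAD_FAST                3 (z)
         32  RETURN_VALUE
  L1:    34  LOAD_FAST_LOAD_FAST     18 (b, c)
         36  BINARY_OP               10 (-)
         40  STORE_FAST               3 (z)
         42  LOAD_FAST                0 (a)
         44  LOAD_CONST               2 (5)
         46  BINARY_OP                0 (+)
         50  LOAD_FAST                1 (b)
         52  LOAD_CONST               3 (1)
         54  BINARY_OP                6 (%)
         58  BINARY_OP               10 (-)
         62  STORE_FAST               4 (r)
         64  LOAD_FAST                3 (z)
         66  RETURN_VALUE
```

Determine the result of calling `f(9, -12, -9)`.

LOAD_FAST_LOAD_FAST a,c → push 9,-9. Stack: [9, -9]
COMPARE_OP bool(<) → 9 vs -9 = False. Stack: [False]
POP_JUMP_IF_FALSE → pop False; jump. Stack: []
LOAD_FAST_LOAD_FAST b,c → push -12,-9. Stack: [-12, -9]
BINARY_OP - → -12 - -9 = -3. Stack: [-3]
STORE_FAST z → z=-3. Stack: []
LOAD_FAST a → push 9. Stack: [9]
LOAD_CONST → push 5. Stack: [9, 5]
BINARY_OP + → 9 + 5 = 14. Stack: [14]
LOAD_FAST b → push -12. Stack: [14, -12]
LOAD_CONST → push 1. Stack: [14, -12, 1]
BINARY_OP % → -12 % 1 = 0. Stack: [14, 0]
BINARY_OP - → 14 - 0 = 14. Stack: [14]
STORE_FAST r → r=14. Stack: []
LOAD_FAST z → push -3. Stack: [-3]
RETURN_VALUE → return -3.

-3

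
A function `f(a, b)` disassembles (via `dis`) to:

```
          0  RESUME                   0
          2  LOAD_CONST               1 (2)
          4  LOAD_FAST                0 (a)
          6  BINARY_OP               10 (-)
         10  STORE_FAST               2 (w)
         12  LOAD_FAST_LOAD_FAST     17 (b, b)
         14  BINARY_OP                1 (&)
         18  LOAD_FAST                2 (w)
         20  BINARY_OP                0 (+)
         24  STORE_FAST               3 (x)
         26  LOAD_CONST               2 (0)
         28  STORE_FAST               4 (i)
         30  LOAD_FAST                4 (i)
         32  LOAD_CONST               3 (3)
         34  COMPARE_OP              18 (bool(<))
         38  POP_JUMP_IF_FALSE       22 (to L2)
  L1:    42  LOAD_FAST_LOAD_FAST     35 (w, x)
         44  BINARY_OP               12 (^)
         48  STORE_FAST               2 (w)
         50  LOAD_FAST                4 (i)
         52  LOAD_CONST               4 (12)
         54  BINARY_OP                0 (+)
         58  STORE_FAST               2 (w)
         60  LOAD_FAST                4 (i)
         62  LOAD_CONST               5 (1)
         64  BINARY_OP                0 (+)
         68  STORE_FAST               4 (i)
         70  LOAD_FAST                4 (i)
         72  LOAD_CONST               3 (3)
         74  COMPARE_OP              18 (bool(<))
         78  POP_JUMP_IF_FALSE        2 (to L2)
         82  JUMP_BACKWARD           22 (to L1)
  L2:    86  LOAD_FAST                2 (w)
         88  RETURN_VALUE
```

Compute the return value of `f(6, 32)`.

LOAD_CONST → push 2. Stack: [2]
LOAD_FAST a → push 6. Stack: [2, 6]
BINARY_OP - → 2 - 6 = -4. Stack: [-4]
STORE_FAST w → w=-4. Stack: []
LOAD_FAST_LOAD_FAST b,b → push 32,32. Stack: [32, 32]
BINARY_OP & → 32 & 32 = 32. Stack: [32]
LOAD_FAST w → push -4. Stack: [32, -4]
BINARY_OP + → 32 + -4 = 28. Stack: [28]
STORE_FAST x → x=28. Stack: []
LOAD_CONST → push 0. Stack: [0]
STORE_FAST i → i=0. Stack: []
LOAD_FAST i → push 0. Stack: [0]
LOAD_CONST → push 3. Stack: [0, 3]
COMPARE_OP bool(<) → 0 vs 3 = True. Stack: [True]
POP_JUMP_IF_FALSE → pop True; no jump. Stack: []
LOAD_FAST_LOAD_FAST w,x → push -4,28. Stack: [-4, 28]
BINARY_OP ^ → -4 ^ 28 = -32. Stack: [-32]
STORE_FAST w → w=-32. Stack: []
LOAD_FAST i → push 0. Stack: [0]
LOAD_CONST → push 12. Stack: [0, 12]
BINARY_OP + → 0 + 12 = 12. Stack: [12]
STORE_FAST w → w=12. Stack: []
LOAD_FAST i → push 0. Stack: [0]
LOAD_CONST → push 1. Stack: [0, 1]
BINARY_OP + → 0 + 1 = 1. Stack: [1]
STORE_FAST i → i=1. Stack: []
LOAD_FAST i → push 1. Stack: [1]
LOAD_CONST → push 3. Stack: [1, 3]
COMPARE_OP bool(<) → 1 vs 3 = True. Stack: [True]
POP_JUMP_IF_FALSE → pop True; no jump. Stack: []
LOAD_FAST_LOAD_FAST w,x → push 12,28. Stack: [12, 28]
BINARY_OP ^ → 12 ^ 28 = 16. Stack: [16]
STORE_FAST w → w=16. Stack: []
LOAD_FAST i → push 1. Stack: [1]
LOAD_CONST → push 12. Stack: [1, 12]
BINARY_OP + → 1 + 12 = 13. Stack: [13]
STORE_FAST w → w=13. Stack: []
LOAD_FAST i → push 1. Stack: [1]
LOAD_CONST → push 1. Stack: [1, 1]
BINARY_OP + → 1 + 1 = 2. Stack: [2]
STORE_FAST i → i=2. Stack: []
LOAD_FAST i → push 2. Stack: [2]
LOAD_CONST → push 3. Stack: [2, 3]
COMPARE_OP bool(<) → 2 vs 3 = True. Stack: [True]
POP_JUMP_IF_FALSE → pop True; no jump. Stack: []
LOAD_FAST_LOAD_FAST w,x → push 13,28. Stack: [13, 28]
BINARY_OP ^ → 13 ^ 28 = 17. Stack: [17]
STORE_FAST w → w=17. Stack: []
LOAD_FAST i → push 2. Stack: [2]
LOAD_CONST → push 12. Stack: [2, 12]
BINARY_OP + → 2 + 12 = 14. Stack: [14]
STORE_FAST w → w=14. Stack: []
LOAD_FAST i → push 2. Stack: [2]
LOAD_CONST → push 1. Stack: [2, 1]
BINARY_OP + → 2 + 1 = 3. Stack: [3]
STORE_FAST i → i=3. Stack: []
LOAD_FAST i → push 3. Stack: [3]
LOAD_CONST → push 3. Stack: [3, 3]
COMPARE_OP bool(<) → 3 vs 3 = False. Stack: [False]
POP_JUMP_IF_FALSE → pop False; jump. Stack: []
LOAD_FAST w → push 14. Stack: [14]
RETURN_VALUE → return 14.

14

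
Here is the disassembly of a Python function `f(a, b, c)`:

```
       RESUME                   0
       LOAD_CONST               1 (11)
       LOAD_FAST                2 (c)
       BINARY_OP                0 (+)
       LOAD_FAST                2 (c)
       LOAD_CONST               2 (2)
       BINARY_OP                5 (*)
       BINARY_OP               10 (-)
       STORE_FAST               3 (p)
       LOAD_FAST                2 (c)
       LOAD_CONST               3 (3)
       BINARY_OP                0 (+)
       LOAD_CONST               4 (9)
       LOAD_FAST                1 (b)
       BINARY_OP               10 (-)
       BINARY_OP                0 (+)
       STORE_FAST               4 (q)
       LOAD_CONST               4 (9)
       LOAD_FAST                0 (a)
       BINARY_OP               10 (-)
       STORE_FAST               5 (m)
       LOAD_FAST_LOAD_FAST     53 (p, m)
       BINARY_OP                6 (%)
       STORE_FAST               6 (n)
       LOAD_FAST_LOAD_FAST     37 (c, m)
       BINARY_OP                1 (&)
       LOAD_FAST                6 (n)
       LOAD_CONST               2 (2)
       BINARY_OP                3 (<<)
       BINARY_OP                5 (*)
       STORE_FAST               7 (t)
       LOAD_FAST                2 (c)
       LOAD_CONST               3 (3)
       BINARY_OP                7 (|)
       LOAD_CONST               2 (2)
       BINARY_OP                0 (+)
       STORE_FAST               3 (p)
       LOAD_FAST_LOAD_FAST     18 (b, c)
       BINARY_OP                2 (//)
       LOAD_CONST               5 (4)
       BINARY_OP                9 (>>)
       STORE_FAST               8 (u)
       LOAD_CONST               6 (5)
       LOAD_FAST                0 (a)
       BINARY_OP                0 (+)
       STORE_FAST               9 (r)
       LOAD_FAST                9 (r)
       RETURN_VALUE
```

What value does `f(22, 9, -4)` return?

LOAD_CONST → push 11. Stack: [11]
LOAD_FAST c → push -4. Stack: [11, -4]
BINARY_OP + → 11 + -4 = 7. Stack: [7]
LOAD_FAST c → push -4. Stack: [7, -4]
LOAD_CONST → push 2. Stack: [7, -4, 2]
BINARY_OP * → -4 * 2 = -8. Stack: [7, -8]
BINARY_OP - → 7 - -8 = 15. Stack: [15]
STORE_FAST p → p=15. Stack: []
LOAD_FAST c → push -4. Stack: [-4]
LOAD_CONST → push 3. Stack: [-4, 3]
BINARY_OP + → -4 + 3 = -1. Stack: [-1]
LOAD_CONST → push 9. Stack: [-1, 9]
LOAD_FAST b → push 9. Stack: [-1, 9, 9]
BINARY_OP - → 9 - 9 = 0. Stack: [-1, 0]
BINARY_OP + → -1 + 0 = -1. Stack: [-1]
STORE_FAST q → q=-1. Stack: []
LOAD_CONST → push 9. Stack: [9]
LOAD_FAST a → push 22. Stack: [9, 22]
BINARY_OP - → 9 - 22 = -13. Stack: [-13]
STORE_FAST m → m=-13. Stack: []
LOAD_FAST_LOAD_FAST p,m → push 15,-13. Stack: [15, -13]
BINARY_OP % → 15 % -13 = -11. Stack: [-11]
STORE_FAST n → n=-11. Stack: []
LOAD_FAST_LOAD_FAST c,m → push -4,-13. Stack: [-4, -13]
BINARY_OP & → -4 & -13 = -16. Stack: [-16]
LOAD_FAST n → push -11. Stack: [-16, -11]
LOAD_CONST → push 2. Stack: [-16, -11, 2]
BINARY_OP << → -11 << 2 = -44. Stack: [-16, -44]
BINARY_OP * → -16 * -44 = 704. Stack: [704]
STORE_FAST t → t=704. Stack: []
LOAD_FAST c → push -4. Stack: [-4]
LOAD_CONST → push 3. Stack: [-4, 3]
BINARY_OP | → -4 | 3 = -1. Stack: [-1]
LOAD_CONST → push 2. Stack: [-1, 2]
BINARY_OP + → -1 + 2 = 1. Stack: [1]
STORE_FAST p → p=1. Stack: []
LOAD_FAST_LOAD_FAST b,c → push 9,-4. Stack: [9, -4]
BINARY_OP // → 9 // -4 = -3. Stack: [-3]
LOAD_CONST → push 4. Stack: [-3, 4]
BINARY_OP >> → -3 >> 4 = -1. Stack: [-1]
STORE_FAST u → u=-1. Stack: []
LOAD_CONST → push 5. Stack: [5]
LOAD_FAST a → push 22. Stack: [5, 22]
BINARY_OP + → 5 + 22 = 27. Stack: [27]
STORE_FAST r → r=27. Stack: []
LOAD_FAST r → push 27. Stack: [27]
RETURN_VALUE → return 27.

27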